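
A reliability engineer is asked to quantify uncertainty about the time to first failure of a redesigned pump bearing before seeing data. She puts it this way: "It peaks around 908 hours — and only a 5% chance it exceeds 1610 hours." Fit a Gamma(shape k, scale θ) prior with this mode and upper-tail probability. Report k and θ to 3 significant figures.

k ≈ 9.5, θ ≈ 107

Gamma(k,θ) with k>1 has mode (k−1)θ, so θ = 908/(k−1).
Need P(X < 1610) = 0.95 with θ tied to k this way. Start at k = 2, θ = 908: P(X<1610) ≈ 0.529.
Too low — raise k to concentrate. Iterating converges to k ≈ 9.5.
Then θ = 908/(9.5−1) ≈ 107.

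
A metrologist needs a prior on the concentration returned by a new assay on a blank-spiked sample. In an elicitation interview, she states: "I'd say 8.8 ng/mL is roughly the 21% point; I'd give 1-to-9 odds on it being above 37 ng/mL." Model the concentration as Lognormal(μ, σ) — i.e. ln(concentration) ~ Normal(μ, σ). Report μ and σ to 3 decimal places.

μ ≈ 2.729, σ ≈ 0.688

If T ~ Lognormal(μ,σ) then ln T ~ Normal(μ,σ), so the p-quantile of ln T is μ + z_p·σ.
ln(8.8) = 2.175 and ln(37) = 3.611; z_{0.21} = -0.8064, z_{0.9} = 1.282.
σ = (3.611 − 2.175)/(1.282 − (-0.8064)) = 0.688.
μ = 2.175 − (-0.8064)·0.688 = 2.729.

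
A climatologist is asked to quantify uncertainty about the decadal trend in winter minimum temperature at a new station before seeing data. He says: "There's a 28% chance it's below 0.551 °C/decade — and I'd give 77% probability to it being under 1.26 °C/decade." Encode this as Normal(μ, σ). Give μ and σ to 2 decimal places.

μ = 0.86, σ = 0.54

The p-quantile of Normal(μ,σ) is μ + z_p·σ, with z_{0.28} = -0.5828 and z_{0.77} = 0.7388.
Eliminate σ: μ = (z₂·x₁ − z₁·x₂)/(z₂ − z₁) = (0.7388·0.551 − (-0.5828)·1.26)/1.322 = 0.86.
Then σ = (x₂ − x₁)/(z₂ − z₁) = (1.26 − 0.551)/1.322 = 0.54.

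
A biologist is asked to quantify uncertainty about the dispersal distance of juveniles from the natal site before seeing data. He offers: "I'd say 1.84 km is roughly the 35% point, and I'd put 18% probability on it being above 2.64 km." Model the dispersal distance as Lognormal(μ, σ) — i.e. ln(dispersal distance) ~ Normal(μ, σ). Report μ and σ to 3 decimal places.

μ ≈ 0.717, σ ≈ 0.278

If T ~ Lognormal(μ,σ) then ln T ~ Normal(μ,σ), so the p-quantile of ln T is μ + z_p·σ.
ln(1.84) = 0.6098 and ln(2.64) = 0.9708; z_{0.35} = -0.3853, z_{0.82} = 0.9154.
σ = (0.9708 − 0.6098)/(0.9154 − (-0.3853)) = 0.278.
μ = 0.6098 − (-0.3853)·0.278 = 0.717.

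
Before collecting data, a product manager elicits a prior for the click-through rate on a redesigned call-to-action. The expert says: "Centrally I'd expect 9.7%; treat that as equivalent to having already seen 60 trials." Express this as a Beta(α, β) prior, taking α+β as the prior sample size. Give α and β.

Under the effective-sample-size interpretation, Beta(α, β) has prior mean α/(α+β) and prior sample size α+β.
So α+β = 60 and α/(α+β) = 0.097, giving α = 0.097·60 = 5.82 and β = 60 − 5.82 = 54.18.

α = 5.82, β = 54.18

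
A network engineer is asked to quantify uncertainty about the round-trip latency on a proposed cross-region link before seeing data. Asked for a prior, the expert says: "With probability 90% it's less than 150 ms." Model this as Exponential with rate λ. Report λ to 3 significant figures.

λ ≈ 0.0154

P(T < 150.0) = 1 − e^(−λ·150.0) = 0.9, so λ = −ln(1−0.9)/150.0 = −ln(0.1)/150.0 = 0.0154.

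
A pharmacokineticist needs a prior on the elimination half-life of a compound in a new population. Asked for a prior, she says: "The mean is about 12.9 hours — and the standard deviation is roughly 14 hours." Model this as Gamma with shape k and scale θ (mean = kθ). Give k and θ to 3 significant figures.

For Gamma(k, scale θ): mean = kθ, variance = kθ², so CV = 1/√k.
CV = SD/mean = 14/12.9 = 1.085, hence k = 1/CV² = 0.849.
Then θ = mean/k = 12.9/0.849 = 15.2.

k ≈ 0.849, θ ≈ 15.2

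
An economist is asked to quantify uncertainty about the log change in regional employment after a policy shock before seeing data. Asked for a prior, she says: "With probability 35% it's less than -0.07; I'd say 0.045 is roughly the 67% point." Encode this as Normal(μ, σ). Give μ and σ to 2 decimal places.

For Normal(μ,σ), the p-quantile is μ + z_p·σ. Here z_{0.35} = -0.3853, z_{0.67} = 0.4399.
So -0.07 = μ − 0.3853σ and 0.045 = μ + 0.4399σ.
Subtracting: σ = (0.045 − -0.07)/(0.4399 − (-0.3853)) = 0.14.
Then μ = -0.07 − (-0.3853)·0.14 = -0.02.

μ = -0.02, σ = 0.14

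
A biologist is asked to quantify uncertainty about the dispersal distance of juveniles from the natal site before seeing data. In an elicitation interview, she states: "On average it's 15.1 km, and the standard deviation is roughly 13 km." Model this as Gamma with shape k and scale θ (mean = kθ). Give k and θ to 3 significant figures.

k ≈ 1.35, θ ≈ 11.2

For Gamma(k, scale θ): mean = kθ, variance = kθ², so CV = 1/√k.
CV = SD/mean = 13/15.1 = 0.8609, hence k = 1/CV² = 1.35.
Then θ = mean/k = 15.1/1.35 = 11.2.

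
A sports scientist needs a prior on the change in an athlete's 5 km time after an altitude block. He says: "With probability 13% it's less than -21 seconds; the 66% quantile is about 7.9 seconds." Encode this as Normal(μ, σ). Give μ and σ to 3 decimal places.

μ = 0.154, σ = 18.780

For Normal(μ,σ), the p-quantile is μ + z_p·σ. Here z_{0.13} = -1.126, z_{0.66} = 0.4125.
So -21 = μ − 1.126σ and 7.9 = μ + 0.4125σ.
Subtracting: σ = (7.9 − -21)/(0.4125 − (-1.126)) = 18.780.
Then μ = -21 − (-1.126)·18.780 = 0.154.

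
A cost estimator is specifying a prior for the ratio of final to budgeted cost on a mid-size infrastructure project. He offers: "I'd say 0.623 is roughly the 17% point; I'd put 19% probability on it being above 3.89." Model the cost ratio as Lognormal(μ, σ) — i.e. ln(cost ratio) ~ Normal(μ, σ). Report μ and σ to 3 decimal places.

If T ~ Lognormal(μ,σ) then ln T ~ Normal(μ,σ), so the p-quantile of ln T is μ + z_p·σ.
ln(0.623) = -0.4732 and ln(3.89) = 1.358; z_{0.17} = -0.9542, z_{0.81} = 0.8779.
σ = (1.358 − -0.4732)/(0.8779 − (-0.9542)) = 1.000.
μ = -0.4732 − (-0.9542)·1.000 = 0.481.

μ ≈ 0.481, σ ≈ 1.000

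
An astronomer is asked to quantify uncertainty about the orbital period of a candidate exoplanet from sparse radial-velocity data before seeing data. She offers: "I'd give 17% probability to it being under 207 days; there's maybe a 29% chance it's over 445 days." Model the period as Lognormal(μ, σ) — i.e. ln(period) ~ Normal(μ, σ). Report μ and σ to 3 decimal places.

μ ≈ 5.817, σ ≈ 0.508

If T ~ Lognormal(μ,σ) then ln T ~ Normal(μ,σ), so the p-quantile of ln T is μ + z_p·σ.
ln(207) = 5.333 and ln(445) = 6.098; z_{0.17} = -0.9542, z_{0.71} = 0.5534.
σ = (6.098 − 5.333)/(0.5534 − (-0.9542)) = 0.508.
μ = 5.333 − (-0.9542)·0.508 = 5.817.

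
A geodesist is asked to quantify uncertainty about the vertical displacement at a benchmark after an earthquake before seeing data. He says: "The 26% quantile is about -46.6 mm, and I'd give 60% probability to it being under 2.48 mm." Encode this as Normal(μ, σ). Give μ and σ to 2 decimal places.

μ = -11.39, σ = 54.73

For Normal(μ,σ), the p-quantile is μ + z_p·σ. Here z_{0.26} = -0.6433, z_{0.6} = 0.2533.
So -46.6 = μ − 0.6433σ and 2.48 = μ + 0.2533σ.
Subtracting: σ = (2.48 − -46.6)/(0.2533 − (-0.6433)) = 54.73.
Then μ = -46.6 − (-0.6433)·54.73 = -11.39.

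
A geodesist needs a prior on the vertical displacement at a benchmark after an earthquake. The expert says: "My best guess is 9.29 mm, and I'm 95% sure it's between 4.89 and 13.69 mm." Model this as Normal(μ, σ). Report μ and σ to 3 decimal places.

μ = 9.290, σ = 2.245

A symmetric 95% interval runs μ ± z·σ with z = 1.96.
Half-width = 4.4, so σ = 4.4/1.96 = 2.245.
μ is the stated best guess, 9.290.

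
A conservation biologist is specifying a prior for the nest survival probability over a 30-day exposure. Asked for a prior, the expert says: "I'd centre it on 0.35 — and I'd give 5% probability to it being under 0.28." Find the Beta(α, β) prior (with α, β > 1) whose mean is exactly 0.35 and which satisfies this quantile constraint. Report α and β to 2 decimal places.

α ≈ 41.89, β ≈ 77.79

With mean 0.35 fixed, write α = 0.35s, β = 0.65s where s = α+β.
Need P(θ < 0.28) = 0.05 under Beta(0.35s, 0.65s). Normal approximation: (q−m)/√(m(1−m)/s) ≈ z_{0.05} = -1.64, so s ≈ 0.35·0.65·(-1.64)²/(0.28−0.35)² = 125.6.
At s = 125.6: P(θ<0.28) ≈ 0.046. Adjusting to match 0.05 gives s ≈ 119.68.
So α = 0.35·119.68 ≈ 41.89, β = 0.65·119.68 ≈ 77.79.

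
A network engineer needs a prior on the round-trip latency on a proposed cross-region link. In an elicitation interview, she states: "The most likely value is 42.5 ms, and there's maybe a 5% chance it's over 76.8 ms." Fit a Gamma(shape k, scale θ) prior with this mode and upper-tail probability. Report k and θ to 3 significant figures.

Gamma(k,θ) with k>1 has mode (k−1)θ, so θ = 42.5/(k−1).
Need P(X < 76.8) = 0.95 with θ tied to k this way. Start at k = 2, θ = 42.5: P(X<76.8) ≈ 0.539.
Too low — raise k to concentrate. Iterating converges to k ≈ 8.96.
Then θ = 42.5/(8.96−1) ≈ 5.34.

k ≈ 8.96, θ ≈ 5.34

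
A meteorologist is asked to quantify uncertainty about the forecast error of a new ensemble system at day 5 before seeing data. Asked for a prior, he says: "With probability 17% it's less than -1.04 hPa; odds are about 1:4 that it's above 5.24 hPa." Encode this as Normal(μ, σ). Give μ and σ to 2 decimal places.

The p-quantile of Normal(μ,σ) is μ + z_p·σ, with z_{0.17} = -0.9542 and z_{0.8} = 0.8416.
Eliminate σ: μ = (z₂·x₁ − z₁·x₂)/(z₂ − z₁) = (0.8416·-1.04 − (-0.9542)·5.24)/1.796 = 2.30.
Then σ = (x₂ − x₁)/(z₂ − z₁) = (5.24 − -1.04)/1.796 = 3.50.

μ = 2.30, σ = 3.50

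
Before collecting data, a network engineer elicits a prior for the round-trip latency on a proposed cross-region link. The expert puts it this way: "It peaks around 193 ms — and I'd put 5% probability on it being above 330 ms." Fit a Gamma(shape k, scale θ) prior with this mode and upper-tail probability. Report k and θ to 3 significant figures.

Gamma(k,θ) with k>1 has mode (k−1)θ, so θ = 193/(k−1).
Need P(X < 330) = 0.95 with θ tied to k this way. Start at k = 2, θ = 193: P(X<330) ≈ 0.510.
Too low — raise k to concentrate. Iterating converges to k ≈ 10.7.
Then θ = 193/(10.7−1) ≈ 19.9.

k ≈ 10.7, θ ≈ 19.9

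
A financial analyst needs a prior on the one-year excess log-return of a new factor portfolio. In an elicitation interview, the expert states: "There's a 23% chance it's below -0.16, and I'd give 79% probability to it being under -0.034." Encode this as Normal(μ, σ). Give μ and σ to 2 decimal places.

μ = -0.10, σ = 0.08

The p-quantile of Normal(μ,σ) is μ + z_p·σ, with z_{0.23} = -0.7388 and z_{0.79} = 0.8064.
Eliminate σ: μ = (z₂·x₁ − z₁·x₂)/(z₂ − z₁) = (0.8064·-0.16 − (-0.7388)·-0.034)/1.545 = -0.10.
Then σ = (x₂ − x₁)/(z₂ − z₁) = (-0.034 − -0.16)/1.545 = 0.08.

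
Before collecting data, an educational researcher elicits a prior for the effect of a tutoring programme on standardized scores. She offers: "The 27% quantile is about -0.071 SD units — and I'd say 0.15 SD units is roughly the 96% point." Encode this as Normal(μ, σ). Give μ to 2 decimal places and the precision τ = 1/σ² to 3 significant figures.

μ = -0.01, τ = 114

The p-quantile of Normal(μ,σ) is μ + z_p·σ, with z_{0.27} = -0.6128 and z_{0.96} = 1.751.
Eliminate σ: μ = (z₂·x₁ − z₁·x₂)/(z₂ − z₁) = (1.751·-0.071 − (-0.6128)·0.15)/2.363 = -0.01.
Then σ = (x₂ − x₁)/(z₂ − z₁) = (0.15 − -0.071)/2.363 = 0.09.
Precision τ = 1/σ² = 1/0.09351² = 114.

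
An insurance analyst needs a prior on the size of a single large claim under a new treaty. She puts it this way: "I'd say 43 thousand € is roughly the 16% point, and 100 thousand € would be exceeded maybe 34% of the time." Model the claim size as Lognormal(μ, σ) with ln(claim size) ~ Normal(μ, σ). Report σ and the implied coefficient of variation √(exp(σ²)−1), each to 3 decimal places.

σ ≈ 0.600, CV ≈ 0.658

If T ~ Lognormal(μ,σ) then ln T ~ Normal(μ,σ), so the p-quantile of ln T is μ + z_p·σ.
ln(43) = 3.761 and ln(100) = 4.605; z_{0.16} = -0.9945, z_{0.66} = 0.4125.
σ = (4.605 − 3.761)/(0.4125 − (-0.9945)) = 0.600.
μ = 3.761 − (-0.9945)·0.600 = 4.358.
CV = √(exp(σ²)−1) = √(exp(0.3598)−1) = 0.658.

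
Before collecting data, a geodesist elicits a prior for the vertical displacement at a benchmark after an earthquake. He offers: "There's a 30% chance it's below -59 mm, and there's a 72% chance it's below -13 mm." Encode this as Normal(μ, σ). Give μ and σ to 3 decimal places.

μ = -37.214, σ = 41.545

The p-quantile of Normal(μ,σ) is μ + z_p·σ, with z_{0.3} = -0.5244 and z_{0.72} = 0.5828.
Eliminate σ: μ = (z₂·x₁ − z₁·x₂)/(z₂ − z₁) = (0.5828·-59 − (-0.5244)·-13)/1.107 = -37.214.
Then σ = (x₂ − x₁)/(z₂ − z₁) = (-13 − -59)/1.107 = 41.545.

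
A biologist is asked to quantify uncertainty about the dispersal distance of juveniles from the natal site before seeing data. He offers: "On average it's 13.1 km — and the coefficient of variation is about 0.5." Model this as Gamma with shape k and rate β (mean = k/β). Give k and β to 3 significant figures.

k ≈ 4, β ≈ 0.305

For Gamma(k, rate β): mean = k/β, variance = k/β², so CV = 1/√k.
CV = 0.5, hence k = 1/CV² = 4.
Then β = k/mean = 4/13.1 = 0.305.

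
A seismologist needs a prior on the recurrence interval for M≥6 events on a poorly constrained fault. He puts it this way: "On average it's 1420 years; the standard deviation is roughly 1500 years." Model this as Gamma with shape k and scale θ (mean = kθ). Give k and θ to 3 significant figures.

k ≈ 0.896, θ ≈ 1580

For Gamma(k, scale θ): mean = kθ, variance = kθ², so CV = 1/√k.
CV = SD/mean = 1500/1420 = 1.056, hence k = 1/CV² = 0.896.
Then θ = mean/k = 1420/0.896 = 1580.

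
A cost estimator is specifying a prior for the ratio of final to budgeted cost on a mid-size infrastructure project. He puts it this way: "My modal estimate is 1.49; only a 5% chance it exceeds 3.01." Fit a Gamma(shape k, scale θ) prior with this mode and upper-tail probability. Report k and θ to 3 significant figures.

Gamma(k,θ) with k>1 has mode (k−1)θ, so θ = 1.49/(k−1).
Need P(X < 3.01) = 0.95 with θ tied to k this way. Start at k = 2, θ = 1.49: P(X<3.01) ≈ 0.599.
Too low — raise k to concentrate. Iterating converges to k ≈ 6.6.
Then θ = 1.49/(6.6−1) ≈ 0.266.

k ≈ 6.6, θ ≈ 0.266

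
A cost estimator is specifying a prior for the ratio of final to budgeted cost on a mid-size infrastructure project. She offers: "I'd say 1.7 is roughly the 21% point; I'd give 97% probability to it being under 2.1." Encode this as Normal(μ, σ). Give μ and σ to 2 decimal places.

μ = 1.82, σ = 0.15

For Normal(μ,σ), the p-quantile is μ + z_p·σ. Here z_{0.21} = -0.8064, z_{0.97} = 1.881.
So 1.7 = μ − 0.8064σ and 2.1 = μ + 1.881σ.
Subtracting: σ = (2.1 − 1.7)/(1.881 − (-0.8064)) = 0.15.
Then μ = 1.7 − (-0.8064)·0.15 = 1.82.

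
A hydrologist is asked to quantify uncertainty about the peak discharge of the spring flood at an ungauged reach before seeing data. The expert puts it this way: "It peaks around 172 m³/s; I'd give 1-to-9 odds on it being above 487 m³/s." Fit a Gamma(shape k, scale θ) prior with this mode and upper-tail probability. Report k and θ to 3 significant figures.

k ≈ 2.76, θ ≈ 97.6

Gamma(k,θ) with k>1 has mode (k−1)θ, so θ = 172/(k−1).
Need P(X < 487) = 0.9 with θ tied to k this way. Start at k = 2, θ = 172: P(X<487) ≈ 0.774.
Too low — raise k to concentrate. Iterating converges to k ≈ 2.76.
Then θ = 172/(2.76−1) ≈ 97.6.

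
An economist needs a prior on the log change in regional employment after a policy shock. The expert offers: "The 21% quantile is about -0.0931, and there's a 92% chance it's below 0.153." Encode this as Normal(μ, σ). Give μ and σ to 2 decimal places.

For Normal(μ,σ), the p-quantile is μ + z_p·σ. Here z_{0.21} = -0.8064, z_{0.92} = 1.405.
So -0.0931 = μ − 0.8064σ and 0.153 = μ + 1.405σ.
Subtracting: σ = (0.153 − -0.0931)/(1.405 − (-0.8064)) = 0.11.
Then μ = -0.0931 − (-0.8064)·0.11 = -0.00.

μ = -0.00, σ = 0.11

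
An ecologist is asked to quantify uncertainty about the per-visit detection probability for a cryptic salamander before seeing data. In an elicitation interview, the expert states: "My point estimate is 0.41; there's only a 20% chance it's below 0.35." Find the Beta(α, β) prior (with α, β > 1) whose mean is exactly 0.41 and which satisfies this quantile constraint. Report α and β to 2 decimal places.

With mean 0.41 fixed, write α = 0.41s, β = 0.59s where s = α+β.
Need P(θ < 0.35) = 0.2 under Beta(0.41s, 0.59s). Normal approximation: (q−m)/√(m(1−m)/s) ≈ z_{0.2} = -0.842, so s ≈ 0.41·0.59·(-0.842)²/(0.35−0.41)² = 47.6.
At s = 47.6: P(θ<0.35) ≈ 0.202. Adjusting to match 0.2 gives s ≈ 48.25.
So α = 0.41·48.25 ≈ 19.78, β = 0.59·48.25 ≈ 28.47.

α ≈ 19.78, β ≈ 28.47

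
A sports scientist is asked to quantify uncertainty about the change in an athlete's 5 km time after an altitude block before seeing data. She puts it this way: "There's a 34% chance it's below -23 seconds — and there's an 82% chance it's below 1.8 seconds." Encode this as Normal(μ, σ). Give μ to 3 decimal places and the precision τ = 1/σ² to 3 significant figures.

The p-quantile of Normal(μ,σ) is μ + z_p·σ, with z_{0.34} = -0.4125 and z_{0.82} = 0.9154.
Eliminate σ: μ = (z₂·x₁ − z₁·x₂)/(z₂ − z₁) = (0.9154·-23 − (-0.4125)·1.8)/1.328 = -15.296.
Then σ = (x₂ − x₁)/(z₂ − z₁) = (1.8 − -23)/1.328 = 18.677.
Precision τ = 1/σ² = 1/18.68² = 0.00287.

μ = -15.296, τ = 0.00287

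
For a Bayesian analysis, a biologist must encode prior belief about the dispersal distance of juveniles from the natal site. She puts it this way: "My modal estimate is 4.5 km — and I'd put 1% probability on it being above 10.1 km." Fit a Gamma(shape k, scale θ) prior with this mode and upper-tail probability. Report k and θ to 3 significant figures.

k ≈ 8.35, θ ≈ 0.613

Gamma(k,θ) with k>1 has mode (k−1)θ, so θ = 4.5/(k−1).
Need P(X < 10.1) = 0.99 with θ tied to k this way. Start at k = 2, θ = 4.5: P(X<10.1) ≈ 0.656.
Too low — raise k to concentrate. Iterating converges to k ≈ 8.35.
Then θ = 4.5/(8.35−1) ≈ 0.613.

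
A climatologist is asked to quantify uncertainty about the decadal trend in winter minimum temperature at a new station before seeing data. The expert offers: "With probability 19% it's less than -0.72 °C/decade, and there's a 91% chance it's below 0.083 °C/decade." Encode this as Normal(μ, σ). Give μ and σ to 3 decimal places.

μ = -0.402, σ = 0.362

For Normal(μ,σ), the p-quantile is μ + z_p·σ. Here z_{0.19} = -0.8779, z_{0.91} = 1.341.
So -0.72 = μ − 0.8779σ and 0.083 = μ + 1.341σ.
Subtracting: σ = (0.083 − -0.72)/(1.341 − (-0.8779)) = 0.362.
Then μ = -0.72 − (-0.8779)·0.362 = -0.402.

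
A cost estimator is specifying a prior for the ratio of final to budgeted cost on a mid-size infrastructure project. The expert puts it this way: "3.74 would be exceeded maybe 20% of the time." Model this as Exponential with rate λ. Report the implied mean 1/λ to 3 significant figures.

mean ≈ 2.32

P(T > 3.74) = e^(−λ·3.74) = 0.2, so λ = −ln(0.2)/3.74 = 0.43.
Mean = 1/λ = 2.32.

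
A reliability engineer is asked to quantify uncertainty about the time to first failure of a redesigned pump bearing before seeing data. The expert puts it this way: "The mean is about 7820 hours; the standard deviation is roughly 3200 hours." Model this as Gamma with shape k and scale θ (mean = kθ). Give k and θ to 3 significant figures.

For Gamma(k, scale θ): mean = kθ, variance = kθ², so CV = 1/√k.
CV = SD/mean = 3200/7820 = 0.4092, hence k = 1/CV² = 5.97.
Then θ = mean/k = 7820/5.97 = 1310.

k ≈ 5.97, θ ≈ 1310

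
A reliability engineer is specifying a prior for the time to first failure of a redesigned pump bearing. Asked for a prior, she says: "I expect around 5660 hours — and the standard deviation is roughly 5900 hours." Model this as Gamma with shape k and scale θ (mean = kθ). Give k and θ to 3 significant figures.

For Gamma(k, scale θ): mean = kθ, variance = kθ², so CV = 1/√k.
CV = SD/mean = 5900/5660 = 1.042, hence k = 1/CV² = 0.92.
Then θ = mean/k = 5660/0.92 = 6150.

k ≈ 0.92, θ ≈ 6150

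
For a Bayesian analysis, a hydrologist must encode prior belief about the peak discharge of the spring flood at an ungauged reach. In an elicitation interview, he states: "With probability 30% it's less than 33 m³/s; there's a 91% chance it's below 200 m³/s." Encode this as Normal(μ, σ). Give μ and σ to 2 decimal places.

The p-quantile of Normal(μ,σ) is μ + z_p·σ, with z_{0.3} = -0.5244 and z_{0.91} = 1.341.
Eliminate σ: μ = (z₂·x₁ − z₁·x₂)/(z₂ − z₁) = (1.341·33 − (-0.5244)·200)/1.865 = 79.95.
Then σ = (x₂ − x₁)/(z₂ − z₁) = (200 − 33)/1.865 = 89.54.

μ = 79.95, σ = 89.54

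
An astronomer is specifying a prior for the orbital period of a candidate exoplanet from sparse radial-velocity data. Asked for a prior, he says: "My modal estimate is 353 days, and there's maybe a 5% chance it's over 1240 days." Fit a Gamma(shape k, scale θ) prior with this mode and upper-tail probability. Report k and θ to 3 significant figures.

Gamma(k,θ) with k>1 has mode (k−1)θ, so θ = 353/(k−1).
Need P(X < 1240) = 0.95 with θ tied to k this way. Start at k = 2, θ = 353: P(X<1240) ≈ 0.865.
Too low — raise k to concentrate. Iterating converges to k ≈ 2.63.
Then θ = 353/(2.63−1) ≈ 216.

k ≈ 2.63, θ ≈ 216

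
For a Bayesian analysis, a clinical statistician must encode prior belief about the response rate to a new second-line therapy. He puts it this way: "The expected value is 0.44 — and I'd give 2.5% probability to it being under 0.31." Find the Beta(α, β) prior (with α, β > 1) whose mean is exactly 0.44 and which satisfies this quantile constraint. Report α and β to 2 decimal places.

α ≈ 23.20, β ≈ 29.53

With mean 0.44 fixed, write α = 0.44s, β = 0.56s where s = α+β.
Need P(θ < 0.31) = 0.025 under Beta(0.44s, 0.56s). Normal approximation: (q−m)/√(m(1−m)/s) ≈ z_{0.025} = -1.96, so s ≈ 0.44·0.56·(-1.96)²/(0.31−0.44)² = 56.0.
At s = 56.0: P(θ<0.31) ≈ 0.022. Adjusting to match 0.025 gives s ≈ 52.73.
So α = 0.44·52.73 ≈ 23.20, β = 0.56·52.73 ≈ 29.53.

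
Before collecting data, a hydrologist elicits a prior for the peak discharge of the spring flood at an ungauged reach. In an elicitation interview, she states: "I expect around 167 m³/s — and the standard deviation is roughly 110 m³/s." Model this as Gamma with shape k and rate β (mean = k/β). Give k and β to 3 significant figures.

k ≈ 2.3, β ≈ 0.0138

For Gamma(k, rate β): mean = k/β, variance = k/β², so CV = 1/√k.
CV = SD/mean = 110/167 = 0.6587, hence k = 1/CV² = 2.3.
Then β = k/mean = 2.3/167 = 0.0138.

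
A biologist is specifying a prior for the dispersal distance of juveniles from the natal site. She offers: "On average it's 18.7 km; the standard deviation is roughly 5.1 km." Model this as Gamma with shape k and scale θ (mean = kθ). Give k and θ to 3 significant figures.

For Gamma(k, scale θ): mean = kθ, variance = kθ², so CV = 1/√k.
CV = SD/mean = 5.1/18.7 = 0.2727, hence k = 1/CV² = 13.4.
Then θ = mean/k = 18.7/13.4 = 1.39.

k ≈ 13.4, θ ≈ 1.39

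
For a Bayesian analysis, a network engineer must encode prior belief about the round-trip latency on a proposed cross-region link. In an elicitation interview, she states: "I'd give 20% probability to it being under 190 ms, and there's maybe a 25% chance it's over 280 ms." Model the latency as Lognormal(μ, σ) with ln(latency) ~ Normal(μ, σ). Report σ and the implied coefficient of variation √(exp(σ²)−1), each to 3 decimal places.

σ ≈ 0.256, CV ≈ 0.260

If T ~ Lognormal(μ,σ) then ln T ~ Normal(μ,σ), so the p-quantile of ln T is μ + z_p·σ.
ln(190) = 5.247 and ln(280) = 5.635; z_{0.2} = -0.8416, z_{0.75} = 0.6745.
σ = (5.635 − 5.247)/(0.6745 − (-0.8416)) = 0.256.
μ = 5.247 − (-0.8416)·0.256 = 5.462.
CV = √(exp(σ²)−1) = √(exp(0.0654)−1) = 0.260.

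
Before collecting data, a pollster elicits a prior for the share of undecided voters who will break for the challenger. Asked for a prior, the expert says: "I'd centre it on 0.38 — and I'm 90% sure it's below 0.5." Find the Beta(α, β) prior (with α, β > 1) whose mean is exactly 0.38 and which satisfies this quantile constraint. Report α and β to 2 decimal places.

With mean 0.38 fixed, write α = 0.38s, β = 0.62s where s = α+β.
Need P(θ < 0.5) = 0.9 under Beta(0.38s, 0.62s). Normal approximation: (q−m)/√(m(1−m)/s) ≈ z_{0.9} = 1.28, so s ≈ 0.38·0.62·(1.28)²/(0.5−0.38)² = 26.9.
At s = 26.9: P(θ<0.5) ≈ 0.898. Adjusting to match 0.9 gives s ≈ 27.37.
So α = 0.38·27.37 ≈ 10.40, β = 0.62·27.37 ≈ 16.97.

α ≈ 10.40, β ≈ 16.97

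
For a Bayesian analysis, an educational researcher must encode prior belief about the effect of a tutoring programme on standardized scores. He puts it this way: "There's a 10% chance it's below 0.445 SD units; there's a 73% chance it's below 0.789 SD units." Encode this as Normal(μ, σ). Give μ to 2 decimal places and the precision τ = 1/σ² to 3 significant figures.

The p-quantile of Normal(μ,σ) is μ + z_p·σ, with z_{0.1} = -1.282 and z_{0.73} = 0.6128.
Eliminate σ: μ = (z₂·x₁ − z₁·x₂)/(z₂ − z₁) = (0.6128·0.445 − (-1.282)·0.789)/1.894 = 0.68.
Then σ = (x₂ − x₁)/(z₂ − z₁) = (0.789 − 0.445)/1.894 = 0.18.
Precision τ = 1/σ² = 1/0.1816² = 30.3.

μ = 0.68, τ = 30.3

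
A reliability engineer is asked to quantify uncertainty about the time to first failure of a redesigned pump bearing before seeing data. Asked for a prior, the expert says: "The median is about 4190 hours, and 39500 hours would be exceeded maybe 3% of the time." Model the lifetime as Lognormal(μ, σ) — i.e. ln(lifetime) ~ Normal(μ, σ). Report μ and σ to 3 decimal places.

If T ~ Lognormal(μ,σ) then ln T ~ Normal(μ,σ), so the p-quantile of ln T is μ + z_p·σ.
ln(4190) = 8.34 and ln(39500) = 10.58; z_{0.5} = 0, z_{0.97} = 1.881.
σ = (10.58 − 8.34)/(1.881 − (0)) = 1.193.
μ = 8.34 − (0)·1.193 = 8.340.

μ ≈ 8.340, σ ≈ 1.193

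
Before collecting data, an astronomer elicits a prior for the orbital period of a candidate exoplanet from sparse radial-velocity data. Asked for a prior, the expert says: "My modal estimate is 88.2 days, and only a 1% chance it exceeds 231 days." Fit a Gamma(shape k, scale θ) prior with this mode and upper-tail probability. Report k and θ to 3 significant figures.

Gamma(k,θ) with k>1 has mode (k−1)θ, so θ = 88.2/(k−1).
Need P(X < 231) = 0.99 with θ tied to k this way. Start at k = 2, θ = 88.2: P(X<231) ≈ 0.736.
Too low — raise k to concentrate. Iterating converges to k ≈ 6.01.
Then θ = 88.2/(6.01−1) ≈ 17.6.

k ≈ 6.01, θ ≈ 17.6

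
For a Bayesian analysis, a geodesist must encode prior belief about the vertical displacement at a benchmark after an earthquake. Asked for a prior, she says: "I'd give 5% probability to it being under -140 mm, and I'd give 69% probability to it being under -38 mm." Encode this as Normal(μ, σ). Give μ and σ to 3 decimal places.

The p-quantile of Normal(μ,σ) is μ + z_p·σ, with z_{0.05} = -1.645 and z_{0.69} = 0.4959.
Eliminate σ: μ = (z₂·x₁ − z₁·x₂)/(z₂ − z₁) = (0.4959·-140 − (-1.645)·-38)/2.141 = -61.626.
Then σ = (x₂ − x₁)/(z₂ − z₁) = (-38 − -140)/2.141 = 47.648.

μ = -61.626, σ = 47.648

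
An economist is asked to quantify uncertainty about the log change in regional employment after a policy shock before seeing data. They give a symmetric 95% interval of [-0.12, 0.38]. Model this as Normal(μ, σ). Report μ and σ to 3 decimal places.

A symmetric 95% interval runs μ ± z·σ with z = 1.96.
Half-width = 0.25, so σ = 0.25/1.96 = 0.128.
μ is the interval midpoint, 0.130.

μ = 0.130, σ = 0.128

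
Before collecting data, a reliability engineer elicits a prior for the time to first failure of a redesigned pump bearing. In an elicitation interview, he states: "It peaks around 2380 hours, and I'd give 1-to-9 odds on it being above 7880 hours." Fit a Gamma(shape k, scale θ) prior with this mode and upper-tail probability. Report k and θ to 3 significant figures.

k ≈ 2.31, θ ≈ 1810

Gamma(k,θ) with k>1 has mode (k−1)θ, so θ = 2380/(k−1).
Need P(X < 7880) = 0.9 with θ tied to k this way. Start at k = 2, θ = 2380: P(X<7880) ≈ 0.843.
Too low — raise k to concentrate. Iterating converges to k ≈ 2.31.
Then θ = 2380/(2.31−1) ≈ 1810.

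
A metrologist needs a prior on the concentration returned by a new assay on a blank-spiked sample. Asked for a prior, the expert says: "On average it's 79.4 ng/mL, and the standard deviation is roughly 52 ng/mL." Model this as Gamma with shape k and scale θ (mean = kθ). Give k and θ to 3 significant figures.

k ≈ 2.33, θ ≈ 34.1

For Gamma(k, scale θ): mean = kθ, variance = kθ², so CV = 1/√k.
CV = SD/mean = 52/79.4 = 0.6549, hence k = 1/CV² = 2.33.
Then θ = mean/k = 79.4/2.33 = 34.1.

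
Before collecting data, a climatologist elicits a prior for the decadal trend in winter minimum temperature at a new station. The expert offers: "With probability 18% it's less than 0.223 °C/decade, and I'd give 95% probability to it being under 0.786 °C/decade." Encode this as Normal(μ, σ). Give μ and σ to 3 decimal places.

For Normal(μ,σ), the p-quantile is μ + z_p·σ. Here z_{0.18} = -0.9154, z_{0.95} = 1.645.
So 0.223 = μ − 0.9154σ and 0.786 = μ + 1.645σ.
Subtracting: σ = (0.786 − 0.223)/(1.645 − (-0.9154)) = 0.220.
Then μ = 0.223 − (-0.9154)·0.220 = 0.424.

μ = 0.424, σ = 0.220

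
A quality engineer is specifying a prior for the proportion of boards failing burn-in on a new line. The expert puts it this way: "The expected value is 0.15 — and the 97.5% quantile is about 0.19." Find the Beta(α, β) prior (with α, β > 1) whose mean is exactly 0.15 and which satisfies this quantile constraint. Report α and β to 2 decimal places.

α ≈ 50.48, β ≈ 286.05

With mean 0.15 fixed, write α = 0.15s, β = 0.85s where s = α+β.
Need P(θ < 0.19) = 0.975 under Beta(0.15s, 0.85s). Normal approximation: (q−m)/√(m(1−m)/s) ≈ z_{0.975} = 1.96, so s ≈ 0.15·0.85·(1.96)²/(0.19−0.15)² = 306.1.
At s = 306.1: P(θ<0.19) ≈ 0.969. Adjusting to match 0.975 gives s ≈ 336.53.
So α = 0.15·336.53 ≈ 50.48, β = 0.85·336.53 ≈ 286.05.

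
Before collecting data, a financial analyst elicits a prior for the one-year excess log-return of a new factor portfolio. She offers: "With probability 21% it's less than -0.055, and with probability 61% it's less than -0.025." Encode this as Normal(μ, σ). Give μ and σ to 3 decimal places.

μ = -0.033, σ = 0.028

The p-quantile of Normal(μ,σ) is μ + z_p·σ, with z_{0.21} = -0.8064 and z_{0.61} = 0.2793.
Eliminate σ: μ = (z₂·x₁ − z₁·x₂)/(z₂ − z₁) = (0.2793·-0.055 − (-0.8064)·-0.025)/1.086 = -0.033.
Then σ = (x₂ − x₁)/(z₂ − z₁) = (-0.025 − -0.055)/1.086 = 0.028.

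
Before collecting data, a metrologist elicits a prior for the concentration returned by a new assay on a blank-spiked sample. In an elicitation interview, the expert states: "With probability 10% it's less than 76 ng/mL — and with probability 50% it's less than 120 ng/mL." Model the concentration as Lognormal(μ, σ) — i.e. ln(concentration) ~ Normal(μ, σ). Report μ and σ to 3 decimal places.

If T ~ Lognormal(μ,σ) then ln T ~ Normal(μ,σ), so the p-quantile of ln T is μ + z_p·σ.
ln(76) = 4.331 and ln(120) = 4.787; z_{0.1} = -1.282, z_{0.5} = 0.
σ = (4.787 − 4.331)/(0 − (-1.282)) = 0.356.
μ = 4.331 − (-1.282)·0.356 = 4.787.

μ ≈ 4.787, σ ≈ 0.356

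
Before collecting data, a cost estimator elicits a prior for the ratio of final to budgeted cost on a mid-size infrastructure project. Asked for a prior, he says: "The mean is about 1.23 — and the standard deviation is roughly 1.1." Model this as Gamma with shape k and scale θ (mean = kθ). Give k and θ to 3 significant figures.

For Gamma(k, scale θ): mean = kθ, variance = kθ², so CV = 1/√k.
CV = SD/mean = 1.1/1.23 = 0.8943, hence k = 1/CV² = 1.25.
Then θ = mean/k = 1.23/1.25 = 0.984.

k ≈ 1.25, θ ≈ 0.984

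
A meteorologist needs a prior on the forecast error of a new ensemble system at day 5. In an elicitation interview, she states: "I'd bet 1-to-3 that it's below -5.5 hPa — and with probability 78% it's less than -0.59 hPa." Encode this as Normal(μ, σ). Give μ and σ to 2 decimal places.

The p-quantile of Normal(μ,σ) is μ + z_p·σ, with z_{0.25} = -0.6745 and z_{0.78} = 0.7722.
Eliminate σ: μ = (z₂·x₁ − z₁·x₂)/(z₂ − z₁) = (0.7722·-5.5 − (-0.6745)·-0.59)/1.447 = -3.21.
Then σ = (x₂ − x₁)/(z₂ − z₁) = (-0.59 − -5.5)/1.447 = 3.39.

μ = -3.21, σ = 3.39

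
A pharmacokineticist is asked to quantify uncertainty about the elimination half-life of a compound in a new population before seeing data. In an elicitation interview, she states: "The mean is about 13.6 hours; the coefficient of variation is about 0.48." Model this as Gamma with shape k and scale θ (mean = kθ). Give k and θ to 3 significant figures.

k ≈ 4.34, θ ≈ 3.13

For Gamma(k, scale θ): mean = kθ, variance = kθ², so CV = 1/√k.
CV = 0.48, hence k = 1/CV² = 4.34.
Then θ = mean/k = 13.6/4.34 = 3.13.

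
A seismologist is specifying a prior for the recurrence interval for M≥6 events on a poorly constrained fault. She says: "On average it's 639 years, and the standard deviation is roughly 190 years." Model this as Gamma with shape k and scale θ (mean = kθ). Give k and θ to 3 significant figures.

For Gamma(k, scale θ): mean = kθ, variance = kθ², so CV = 1/√k.
CV = SD/mean = 190/639 = 0.2973, hence k = 1/CV² = 11.3.
Then θ = mean/k = 639/11.3 = 56.5.

k ≈ 11.3, θ ≈ 56.5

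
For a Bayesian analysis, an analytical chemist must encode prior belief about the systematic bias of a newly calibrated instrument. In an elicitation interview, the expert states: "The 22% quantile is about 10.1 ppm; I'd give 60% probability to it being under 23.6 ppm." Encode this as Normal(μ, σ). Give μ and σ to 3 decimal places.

μ = 20.265, σ = 13.164

For Normal(μ,σ), the p-quantile is μ + z_p·σ. Here z_{0.22} = -0.7722, z_{0.6} = 0.2533.
So 10.1 = μ − 0.7722σ and 23.6 = μ + 0.2533σ.
Subtracting: σ = (23.6 − 10.1)/(0.2533 − (-0.7722)) = 13.164.
Then μ = 10.1 − (-0.7722)·13.164 = 20.265.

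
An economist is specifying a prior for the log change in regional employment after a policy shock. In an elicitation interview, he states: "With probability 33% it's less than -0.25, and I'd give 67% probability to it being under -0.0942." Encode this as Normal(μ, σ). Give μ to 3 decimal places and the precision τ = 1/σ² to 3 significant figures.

For Normal(μ,σ), the p-quantile is μ + z_p·σ. Here z_{0.33} = -0.4399, z_{0.67} = 0.4399.
So -0.25 = μ − 0.4399σ and -0.0942 = μ + 0.4399σ.
Subtracting: σ = (-0.0942 − -0.25)/(0.4399 − (-0.4399)) = 0.177.
Then μ = -0.25 − (-0.4399)·0.177 = -0.172.
Precision τ = 1/σ² = 1/0.1771² = 31.9.

μ = -0.172, τ = 31.9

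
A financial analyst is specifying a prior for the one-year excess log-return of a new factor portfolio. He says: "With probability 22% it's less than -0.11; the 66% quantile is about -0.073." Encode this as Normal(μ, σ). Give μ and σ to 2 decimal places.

For Normal(μ,σ), the p-quantile is μ + z_p·σ. Here z_{0.22} = -0.7722, z_{0.66} = 0.4125.
So -0.11 = μ − 0.7722σ and -0.073 = μ + 0.4125σ.
Subtracting: σ = (-0.073 − -0.11)/(0.4125 − (-0.7722)) = 0.03.
Then μ = -0.11 − (-0.7722)·0.03 = -0.09.

μ = -0.09, σ = 0.03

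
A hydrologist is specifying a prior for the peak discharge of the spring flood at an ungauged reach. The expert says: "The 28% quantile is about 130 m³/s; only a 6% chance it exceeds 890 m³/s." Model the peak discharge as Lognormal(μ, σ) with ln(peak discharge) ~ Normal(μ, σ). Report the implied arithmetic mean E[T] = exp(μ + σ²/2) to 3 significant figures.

E[T] ≈ 329 m³/s

If T ~ Lognormal(μ,σ) then ln T ~ Normal(μ,σ), so the p-quantile of ln T is μ + z_p·σ.
ln(130) = 4.868 and ln(890) = 6.791; z_{0.28} = -0.5828, z_{0.94} = 1.555.
σ = (6.791 − 4.868)/(1.555 − (-0.5828)) = 0.900.
μ = 4.868 − (-0.5828)·0.900 = 5.392.
E[T] = exp(μ + σ²/2) = exp(5.392 + 0.4049) = 329 m³/s.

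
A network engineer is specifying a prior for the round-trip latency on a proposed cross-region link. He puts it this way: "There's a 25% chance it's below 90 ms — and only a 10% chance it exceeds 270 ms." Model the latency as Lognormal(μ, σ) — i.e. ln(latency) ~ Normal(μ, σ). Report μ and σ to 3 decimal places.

If T ~ Lognormal(μ,σ) then ln T ~ Normal(μ,σ), so the p-quantile of ln T is μ + z_p·σ.
ln(90) = 4.5 and ln(270) = 5.598; z_{0.25} = -0.6745, z_{0.9} = 1.282.
σ = (5.598 − 4.5)/(1.282 − (-0.6745)) = 0.562.
μ = 4.5 − (-0.6745)·0.562 = 4.879.

μ ≈ 4.879, σ ≈ 0.562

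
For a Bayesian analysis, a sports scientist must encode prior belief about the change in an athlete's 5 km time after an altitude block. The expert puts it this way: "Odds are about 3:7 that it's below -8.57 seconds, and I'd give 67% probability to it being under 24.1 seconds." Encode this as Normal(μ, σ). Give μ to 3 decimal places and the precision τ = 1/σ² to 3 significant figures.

μ = 9.196, τ = 0.000871

The p-quantile of Normal(μ,σ) is μ + z_p·σ, with z_{0.3} = -0.5244 and z_{0.67} = 0.4399.
Eliminate σ: μ = (z₂·x₁ − z₁·x₂)/(z₂ − z₁) = (0.4399·-8.57 − (-0.5244)·24.1)/0.9643 = 9.196.
Then σ = (x₂ − x₁)/(z₂ − z₁) = (24.1 − -8.57)/0.9643 = 33.879.
Precision τ = 1/σ² = 1/33.88² = 0.000871.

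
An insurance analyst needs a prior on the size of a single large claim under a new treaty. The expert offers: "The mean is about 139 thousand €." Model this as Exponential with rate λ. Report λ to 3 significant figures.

Exponential mean = 1/λ, so λ = 1/139.0 = 0.00719.

λ ≈ 0.00719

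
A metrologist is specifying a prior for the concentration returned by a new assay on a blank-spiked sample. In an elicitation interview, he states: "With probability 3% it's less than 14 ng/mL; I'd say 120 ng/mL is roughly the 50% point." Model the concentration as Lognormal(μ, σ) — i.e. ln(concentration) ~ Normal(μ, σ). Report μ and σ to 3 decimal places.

If T ~ Lognormal(μ,σ) then ln T ~ Normal(μ,σ), so the p-quantile of ln T is μ + z_p·σ.
ln(14) = 2.639 and ln(120) = 4.787; z_{0.03} = -1.881, z_{0.5} = 0.
σ = (4.787 − 2.639)/(0 − (-1.881)) = 1.142.
μ = 2.639 − (-1.881)·1.142 = 4.787.

μ ≈ 4.787, σ ≈ 1.142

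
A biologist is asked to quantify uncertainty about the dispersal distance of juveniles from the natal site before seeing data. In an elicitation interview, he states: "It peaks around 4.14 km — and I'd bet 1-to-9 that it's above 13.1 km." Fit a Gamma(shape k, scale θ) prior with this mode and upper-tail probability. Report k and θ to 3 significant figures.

Gamma(k,θ) with k>1 has mode (k−1)θ, so θ = 4.14/(k−1).
Need P(X < 13.1) = 0.9 with θ tied to k this way. Start at k = 2, θ = 4.14: P(X<13.1) ≈ 0.824.
Too low — raise k to concentrate. Iterating converges to k ≈ 2.43.
Then θ = 4.14/(2.43−1) ≈ 2.9.

k ≈ 2.43, θ ≈ 2.9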